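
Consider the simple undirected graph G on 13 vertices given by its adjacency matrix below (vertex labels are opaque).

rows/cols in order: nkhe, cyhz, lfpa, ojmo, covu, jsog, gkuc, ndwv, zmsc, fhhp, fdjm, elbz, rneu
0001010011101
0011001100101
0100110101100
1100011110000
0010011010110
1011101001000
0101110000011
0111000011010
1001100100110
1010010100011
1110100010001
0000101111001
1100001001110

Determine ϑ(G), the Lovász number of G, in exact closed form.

Vertex covu has 6 neighbors: lfpa, jsog, gkuc, zmsc, fdjm, elbz.
deg(fdjm) = 6; N(fdjm) = {nkhe, cyhz, lfpa, covu, zmsc, rneu}.
Vertex ndwv has 6 neighbors: cyhz, lfpa, ojmo, zmsc, fhhp, elbz.
N(zmsc) = {nkhe, ojmo, covu, ndwv, fdjm, elbz}, |N(zmsc)| = 6.
Regular of degree 6 on 13 vertices: SR(13,6,2,3) — a Paley graph.
spec(A) ≈ [6.0, 1.302776, -2.302776] (distinct, 6 d.p.).
Lovász: ϑ = −13(-sqrt(13)/2 - 1/2)/(6+-(-sqrt(13)/2 - 1/2)) = sqrt(13).
≈ 3.605551 (to 6 d.p.).

sqrt(13)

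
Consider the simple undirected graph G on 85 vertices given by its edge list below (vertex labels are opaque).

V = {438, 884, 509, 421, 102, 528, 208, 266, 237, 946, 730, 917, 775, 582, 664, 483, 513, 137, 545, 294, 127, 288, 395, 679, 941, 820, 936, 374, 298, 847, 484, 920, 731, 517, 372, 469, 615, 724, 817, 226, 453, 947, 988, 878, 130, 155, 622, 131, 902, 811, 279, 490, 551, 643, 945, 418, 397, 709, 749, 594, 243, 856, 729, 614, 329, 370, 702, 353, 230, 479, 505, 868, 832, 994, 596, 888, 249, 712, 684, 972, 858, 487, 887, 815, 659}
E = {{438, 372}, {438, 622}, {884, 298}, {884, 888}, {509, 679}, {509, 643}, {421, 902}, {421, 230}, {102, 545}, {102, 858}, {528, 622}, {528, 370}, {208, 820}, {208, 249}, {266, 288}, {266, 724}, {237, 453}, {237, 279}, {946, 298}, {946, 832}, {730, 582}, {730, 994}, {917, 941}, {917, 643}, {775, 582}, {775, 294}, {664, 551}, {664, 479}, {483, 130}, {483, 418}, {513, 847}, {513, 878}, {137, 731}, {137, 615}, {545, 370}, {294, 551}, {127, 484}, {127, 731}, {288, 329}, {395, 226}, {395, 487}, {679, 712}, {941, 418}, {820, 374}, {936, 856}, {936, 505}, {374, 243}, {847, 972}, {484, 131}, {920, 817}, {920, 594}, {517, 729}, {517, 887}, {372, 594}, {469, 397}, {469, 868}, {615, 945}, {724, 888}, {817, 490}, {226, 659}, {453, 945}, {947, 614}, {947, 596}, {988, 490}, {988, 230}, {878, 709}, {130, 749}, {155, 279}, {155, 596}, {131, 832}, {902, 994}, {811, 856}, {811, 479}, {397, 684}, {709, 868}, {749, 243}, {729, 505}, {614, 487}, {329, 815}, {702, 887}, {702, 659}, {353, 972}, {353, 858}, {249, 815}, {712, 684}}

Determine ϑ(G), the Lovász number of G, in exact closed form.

deg(868) = 2; N(868) = {469, 709}.
N(582) = {730, 775}, |N(582)| = 2.
Vertex 298 has 2 neighbors: 884, 946.
N(483) = {130, 418}, |N(483)| = 2.
85-vertex 2-regular graph: connected 2-regular on 85 ⇒ C_{85}.
Distinct eigenvalues (to 3 d.p.): [2.0, 1.995, 1.978, 1.951, 1.913, 1.865, 1.806, 1.738, 1.66, 1.573, 1.478, 1.374, 1.263, 1.145, 1.021, 0.891, 0.757, 0.618, 0.476, 0.331, 0.185, 0.037, -0.111, -0.258, -0.404, -0.547, -0.688, -0.825, -0.957, -1.084, -1.205, -1.32, -1.427, -1.527, -1.618, -1.7, -1.774, -1.837, -1.89, -1.933, -1.966, -1.988, -1.999].
With N=85: ϑ(G) = 85·(-(-1)*2*cos(pi/85))/(2−(-2*cos(pi/85))) = 85*cos(pi/85)/(cos(pi/85) + 1).
Numerically 42.48548.
α=42, χ(Ḡ)=43; ϑ=85*cos(pi/85)/(cos(pi/85) + 1) lies between (both strict).

85*cos(pi/85)/(cos(pi/85) + 1)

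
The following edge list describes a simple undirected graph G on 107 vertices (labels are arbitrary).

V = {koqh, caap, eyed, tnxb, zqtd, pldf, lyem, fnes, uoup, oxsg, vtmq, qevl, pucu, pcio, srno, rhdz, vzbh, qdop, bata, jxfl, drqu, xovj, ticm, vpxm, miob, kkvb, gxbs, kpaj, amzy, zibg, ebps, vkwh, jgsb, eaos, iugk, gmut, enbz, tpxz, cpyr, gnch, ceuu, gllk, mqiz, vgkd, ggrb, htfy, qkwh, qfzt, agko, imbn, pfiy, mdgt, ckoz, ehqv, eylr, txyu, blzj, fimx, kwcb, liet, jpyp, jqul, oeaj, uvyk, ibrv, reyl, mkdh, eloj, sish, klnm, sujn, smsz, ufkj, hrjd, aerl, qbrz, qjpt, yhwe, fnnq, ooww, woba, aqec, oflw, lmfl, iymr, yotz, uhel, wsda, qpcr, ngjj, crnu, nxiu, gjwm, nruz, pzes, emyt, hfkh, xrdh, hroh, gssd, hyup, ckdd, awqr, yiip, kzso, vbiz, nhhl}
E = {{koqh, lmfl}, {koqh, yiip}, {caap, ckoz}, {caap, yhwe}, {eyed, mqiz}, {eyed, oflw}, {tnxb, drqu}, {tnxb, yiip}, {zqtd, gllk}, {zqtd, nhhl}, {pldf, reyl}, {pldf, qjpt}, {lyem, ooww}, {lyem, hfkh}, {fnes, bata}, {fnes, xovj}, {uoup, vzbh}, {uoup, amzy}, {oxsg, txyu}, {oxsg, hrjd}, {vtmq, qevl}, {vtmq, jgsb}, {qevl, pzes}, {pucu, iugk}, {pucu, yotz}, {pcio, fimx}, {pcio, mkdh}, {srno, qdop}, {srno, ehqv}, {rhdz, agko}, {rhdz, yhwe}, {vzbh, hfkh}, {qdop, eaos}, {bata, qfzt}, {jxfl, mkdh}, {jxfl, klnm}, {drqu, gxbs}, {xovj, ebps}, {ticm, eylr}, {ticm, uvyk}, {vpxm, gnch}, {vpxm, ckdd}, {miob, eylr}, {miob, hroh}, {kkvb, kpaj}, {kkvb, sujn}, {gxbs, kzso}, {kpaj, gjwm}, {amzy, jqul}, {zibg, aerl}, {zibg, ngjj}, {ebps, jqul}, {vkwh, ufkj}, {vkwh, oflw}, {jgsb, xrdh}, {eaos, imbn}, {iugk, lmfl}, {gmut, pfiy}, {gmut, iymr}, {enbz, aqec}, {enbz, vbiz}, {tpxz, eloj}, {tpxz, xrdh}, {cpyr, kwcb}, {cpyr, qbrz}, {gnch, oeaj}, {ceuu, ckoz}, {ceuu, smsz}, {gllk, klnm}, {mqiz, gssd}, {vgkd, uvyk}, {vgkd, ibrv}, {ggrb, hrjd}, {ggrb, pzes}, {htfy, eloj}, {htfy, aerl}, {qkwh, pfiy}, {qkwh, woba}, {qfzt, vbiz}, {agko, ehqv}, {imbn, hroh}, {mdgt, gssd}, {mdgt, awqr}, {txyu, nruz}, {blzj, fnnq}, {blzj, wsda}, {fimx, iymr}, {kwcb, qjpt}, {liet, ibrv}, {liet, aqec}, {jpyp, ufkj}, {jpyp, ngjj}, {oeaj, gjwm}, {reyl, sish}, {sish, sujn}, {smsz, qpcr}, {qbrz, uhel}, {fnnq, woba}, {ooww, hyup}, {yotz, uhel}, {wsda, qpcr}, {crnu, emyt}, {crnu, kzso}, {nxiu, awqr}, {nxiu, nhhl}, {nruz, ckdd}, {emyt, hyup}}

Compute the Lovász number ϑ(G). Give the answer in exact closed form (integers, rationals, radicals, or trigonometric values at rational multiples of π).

Vertex xrdh has 2 neighbors: jgsb, tpxz.
deg(kzso) = 2; N(kzso) = {gxbs, crnu}.
N(ngjj) = {zibg, jpyp}, |N(ngjj)| = 2.
Vertex fimx has 2 neighbors: pcio, iymr.
2-regular, N=107; the odd cycle C_{107}.
Distinct eigenvalues (to 6 d.p.): [2.0, 1.996553, 1.986223, 1.969046, 1.945082, 1.914413, 1.877144, 1.833404, 1.783344, 1.727137, 1.664975, 1.597075, 1.523668, 1.44501, 1.36137, 1.273037, 1.180316, 1.083526, 0.983001, 0.879087, 0.772143, 0.662537, 0.550647, 0.43686, 0.321566, 0.205163, 0.088054, -0.02936, -0.146672, -0.263478, -0.379376, -0.493966, -0.606854, -0.717649, -0.825971, -0.931446, -1.033709, -1.132409, -1.227206, -1.317772, -1.403795, -1.484979, -1.561044, -1.631728, -1.696787, -1.755997, -1.809154, -1.856074, -1.896596, -1.930579, -1.957908, -1.978487, -1.992247, -1.999138].
ϑ = −N·λ_min/(λ_max−λ_min) = −107·(-2*cos(pi/107))/(2−(-2*cos(pi/107))) = 107*cos(pi/107)/(cos(pi/107) + 1).
Numerically 53.4885.
Check 53 ≤ 107*cos(pi/107)/(cos(pi/107) + 1) ≤ 54: both strict.

107*cos(pi/107)/(cos(pi/107) + 1)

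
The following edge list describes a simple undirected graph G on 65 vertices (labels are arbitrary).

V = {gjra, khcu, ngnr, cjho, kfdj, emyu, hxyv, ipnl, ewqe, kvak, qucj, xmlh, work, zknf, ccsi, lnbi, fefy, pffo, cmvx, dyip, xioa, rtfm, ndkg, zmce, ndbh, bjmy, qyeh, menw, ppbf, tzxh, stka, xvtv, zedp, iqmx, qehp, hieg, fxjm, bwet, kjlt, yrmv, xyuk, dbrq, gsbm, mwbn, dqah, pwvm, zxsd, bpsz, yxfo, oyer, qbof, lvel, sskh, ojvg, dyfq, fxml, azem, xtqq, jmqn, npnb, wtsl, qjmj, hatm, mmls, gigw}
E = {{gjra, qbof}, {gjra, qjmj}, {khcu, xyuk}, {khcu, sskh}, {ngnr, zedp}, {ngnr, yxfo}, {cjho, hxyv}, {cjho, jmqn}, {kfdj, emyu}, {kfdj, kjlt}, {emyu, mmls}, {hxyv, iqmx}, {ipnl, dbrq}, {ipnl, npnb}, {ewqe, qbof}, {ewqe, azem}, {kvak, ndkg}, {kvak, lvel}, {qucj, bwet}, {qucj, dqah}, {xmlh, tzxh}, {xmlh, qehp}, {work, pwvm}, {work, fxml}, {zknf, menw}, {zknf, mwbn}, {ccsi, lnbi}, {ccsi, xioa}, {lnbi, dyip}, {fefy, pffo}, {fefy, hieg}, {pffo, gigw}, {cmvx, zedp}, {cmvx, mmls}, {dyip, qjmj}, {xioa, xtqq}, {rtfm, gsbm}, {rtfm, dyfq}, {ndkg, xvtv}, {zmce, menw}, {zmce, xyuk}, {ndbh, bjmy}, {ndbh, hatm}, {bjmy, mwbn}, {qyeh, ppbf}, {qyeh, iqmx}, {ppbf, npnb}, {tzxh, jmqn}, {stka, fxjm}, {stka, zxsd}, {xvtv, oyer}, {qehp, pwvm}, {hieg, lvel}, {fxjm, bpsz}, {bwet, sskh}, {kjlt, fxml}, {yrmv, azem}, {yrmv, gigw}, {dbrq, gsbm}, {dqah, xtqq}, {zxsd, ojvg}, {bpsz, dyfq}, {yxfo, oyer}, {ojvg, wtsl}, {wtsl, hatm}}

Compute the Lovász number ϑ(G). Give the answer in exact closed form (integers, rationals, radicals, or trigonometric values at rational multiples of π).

65*cos(pi/65)/(cos(pi/65) + 1)

N(lnbi) = {ccsi, dyip}, |N(lnbi)| = 2.
Vertex xmlh has 2 neighbors: tzxh, qehp.
N(ndbh) = {bjmy, hatm}, |N(ndbh)| = 2.
Vertex npnb has 2 neighbors: ipnl, ppbf.
deg(v) = 2 for all v (|V|=65); this is C_{65}, the 65-cycle.
spec(A) ≈ [2.0, 1.9907, 1.9627, 1.9165, 1.8523, 1.7709, 1.6729, 1.5593, 1.4312, 1.2897, 1.1361, 0.972, 0.7987, 0.618, 0.4316, 0.2411, 0.0483, -0.1449, -0.3367, -0.5254, -0.7092, -0.8864, -1.0553, -1.2143, -1.362, -1.497, -1.618, -1.7239, -1.8137, -1.8866, -1.9419, -1.979, -1.9977] (distinct, 4 d.p.).
With N=65: ϑ(G) = 65·(-(-1)*2*cos(pi/65))/(2−(-2*cos(pi/65))) = 65*cos(pi/65)/(cos(pi/65) + 1).
= 32.481013… (decimal).
α=32, χ(Ḡ)=33; ϑ=65*cos(pi/65)/(cos(pi/65) + 1) lies between (both strict).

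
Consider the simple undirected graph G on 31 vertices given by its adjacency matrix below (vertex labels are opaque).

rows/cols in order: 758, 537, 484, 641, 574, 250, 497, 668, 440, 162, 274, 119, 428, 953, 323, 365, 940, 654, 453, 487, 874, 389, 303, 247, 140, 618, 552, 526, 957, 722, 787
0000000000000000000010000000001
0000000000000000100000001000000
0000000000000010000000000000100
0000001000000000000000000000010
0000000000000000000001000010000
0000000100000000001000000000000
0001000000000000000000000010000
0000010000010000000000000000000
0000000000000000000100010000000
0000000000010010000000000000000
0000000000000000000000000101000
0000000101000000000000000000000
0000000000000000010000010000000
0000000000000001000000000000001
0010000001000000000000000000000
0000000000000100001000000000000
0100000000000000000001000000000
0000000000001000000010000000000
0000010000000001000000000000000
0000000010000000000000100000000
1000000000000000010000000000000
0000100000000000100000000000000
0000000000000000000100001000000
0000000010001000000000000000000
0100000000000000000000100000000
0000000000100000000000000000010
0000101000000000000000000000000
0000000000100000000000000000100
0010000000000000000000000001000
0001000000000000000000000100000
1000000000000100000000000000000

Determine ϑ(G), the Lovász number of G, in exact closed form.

31*cos(pi/31)/(cos(pi/31) + 1)

deg(323) = 2; N(323) = {484, 162}.
deg(119) = 2; N(119) = {668, 162}.
N(940) = {537, 389}, |N(940)| = 2.
N(484) = {323, 957}, |N(484)| = 2.
Regular of degree 2 on 31 vertices: the odd cycle C_{31}.
Distinct eigenvalues (to 6 d.p.): [2.0, 1.95906, 1.837916, 1.641527, 1.377934, 1.057928, 0.694611, 0.302856, -0.101298, -0.501305, -0.880788, -1.224212, -1.517516, -1.748693, -1.908279, -1.989739].
With N=31: ϑ(G) = 31·(-(-1)*2*cos(pi/31))/(2−(-2*cos(pi/31))) = 31*cos(pi/31)/(cos(pi/31) + 1).
= 15.4601… (decimal).
α=15, χ(Ḡ)=16; ϑ=31*cos(pi/31)/(cos(pi/31) + 1) lies between (both strict).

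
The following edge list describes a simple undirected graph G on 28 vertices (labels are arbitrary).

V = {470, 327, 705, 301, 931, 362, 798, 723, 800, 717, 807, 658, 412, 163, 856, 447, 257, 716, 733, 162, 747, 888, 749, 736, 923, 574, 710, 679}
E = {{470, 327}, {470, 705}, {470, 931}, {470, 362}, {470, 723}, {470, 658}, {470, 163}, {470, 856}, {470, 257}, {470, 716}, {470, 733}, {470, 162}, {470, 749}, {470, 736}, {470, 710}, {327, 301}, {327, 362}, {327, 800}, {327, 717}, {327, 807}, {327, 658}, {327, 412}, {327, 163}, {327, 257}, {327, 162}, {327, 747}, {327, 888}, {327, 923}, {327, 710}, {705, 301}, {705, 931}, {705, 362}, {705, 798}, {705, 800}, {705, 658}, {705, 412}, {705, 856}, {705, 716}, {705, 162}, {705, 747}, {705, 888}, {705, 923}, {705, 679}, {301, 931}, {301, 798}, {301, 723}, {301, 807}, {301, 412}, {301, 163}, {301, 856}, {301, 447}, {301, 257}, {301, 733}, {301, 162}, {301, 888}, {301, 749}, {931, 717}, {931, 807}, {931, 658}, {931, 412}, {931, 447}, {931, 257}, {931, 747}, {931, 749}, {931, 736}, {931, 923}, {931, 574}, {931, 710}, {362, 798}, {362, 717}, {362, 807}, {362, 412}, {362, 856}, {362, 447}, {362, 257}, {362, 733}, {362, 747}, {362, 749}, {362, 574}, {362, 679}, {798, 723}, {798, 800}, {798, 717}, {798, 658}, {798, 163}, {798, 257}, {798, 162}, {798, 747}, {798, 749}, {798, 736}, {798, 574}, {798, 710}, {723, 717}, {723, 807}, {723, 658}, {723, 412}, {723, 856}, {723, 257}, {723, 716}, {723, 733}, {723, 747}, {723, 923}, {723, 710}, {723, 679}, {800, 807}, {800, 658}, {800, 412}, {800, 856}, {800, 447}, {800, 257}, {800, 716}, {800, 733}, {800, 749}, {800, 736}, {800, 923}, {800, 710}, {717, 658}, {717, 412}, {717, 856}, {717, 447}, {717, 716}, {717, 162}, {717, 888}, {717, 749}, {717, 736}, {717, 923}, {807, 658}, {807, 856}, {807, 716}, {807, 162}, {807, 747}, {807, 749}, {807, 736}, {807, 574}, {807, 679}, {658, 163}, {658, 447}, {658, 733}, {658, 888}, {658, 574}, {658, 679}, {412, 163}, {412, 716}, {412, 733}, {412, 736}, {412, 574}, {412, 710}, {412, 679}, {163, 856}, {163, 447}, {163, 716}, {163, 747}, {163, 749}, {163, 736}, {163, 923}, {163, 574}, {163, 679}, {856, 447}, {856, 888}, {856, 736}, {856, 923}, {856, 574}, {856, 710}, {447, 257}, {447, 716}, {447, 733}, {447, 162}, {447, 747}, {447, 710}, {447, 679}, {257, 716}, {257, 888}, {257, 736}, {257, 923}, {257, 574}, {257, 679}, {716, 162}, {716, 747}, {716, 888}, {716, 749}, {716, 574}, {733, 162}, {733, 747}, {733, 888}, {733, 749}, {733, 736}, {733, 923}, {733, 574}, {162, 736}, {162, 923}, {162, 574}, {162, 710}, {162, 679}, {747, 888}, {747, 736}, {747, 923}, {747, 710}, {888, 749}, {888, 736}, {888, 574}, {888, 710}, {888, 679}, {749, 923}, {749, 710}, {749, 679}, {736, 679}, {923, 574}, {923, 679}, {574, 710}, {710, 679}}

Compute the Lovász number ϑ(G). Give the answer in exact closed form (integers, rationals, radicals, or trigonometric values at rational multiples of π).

7

N(705) = {470, 301, 931, 362, 798, 800, 658, 412, 856, 716, 162, 747, 888, 923, 679}, |N(705)| = 15.
N(412) = {327, 705, 301, 931, 362, 723, 800, 717, 163, 716, 733, 736, 574, 710, 679}, |N(412)| = 15.
Vertex 717 has 15 neighbors: 327, 931, 362, 798, 723, 658, 412, 856, 447, 716, 162, 888, 749, 736, 923.
Vertex 733 has 15 neighbors: 470, 301, 362, 723, 800, 658, 412, 447, 162, 747, 888, 749, 736, 923, 574.
Regular of degree 15 on 28 vertices: Kneser K(8,2) on C(8,2)=28 vertices.
A has 3 distinct eigenvalues ≈ [15.0, 1.0, -5.0].
−28·(-5) / ((15)−(-5)) = 7 = ϑ(G).
ϑ(G) ≈ 7.000000.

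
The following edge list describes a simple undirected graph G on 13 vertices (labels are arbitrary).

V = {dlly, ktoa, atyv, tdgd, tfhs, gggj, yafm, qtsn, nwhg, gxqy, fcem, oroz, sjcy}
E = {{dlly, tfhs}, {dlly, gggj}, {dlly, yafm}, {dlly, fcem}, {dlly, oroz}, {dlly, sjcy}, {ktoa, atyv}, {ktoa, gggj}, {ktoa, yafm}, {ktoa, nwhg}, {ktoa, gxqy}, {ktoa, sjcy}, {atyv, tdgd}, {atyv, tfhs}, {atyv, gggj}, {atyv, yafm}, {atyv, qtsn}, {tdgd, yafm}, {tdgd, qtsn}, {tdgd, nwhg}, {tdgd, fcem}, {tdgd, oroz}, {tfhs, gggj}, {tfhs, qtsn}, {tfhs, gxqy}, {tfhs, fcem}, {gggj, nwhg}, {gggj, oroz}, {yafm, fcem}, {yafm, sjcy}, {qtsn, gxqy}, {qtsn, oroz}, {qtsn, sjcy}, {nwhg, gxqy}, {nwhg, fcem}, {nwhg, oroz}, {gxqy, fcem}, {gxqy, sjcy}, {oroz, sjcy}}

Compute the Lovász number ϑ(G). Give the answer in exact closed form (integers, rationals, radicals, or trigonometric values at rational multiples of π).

sqrt(13)

N(dlly) = {tfhs, gggj, yafm, fcem, oroz, sjcy}, |N(dlly)| = 6.
N(qtsn) = {atyv, tdgd, tfhs, gxqy, oroz, sjcy}, |N(qtsn)| = 6.
Vertex gggj has 6 neighbors: dlly, ktoa, atyv, tfhs, nwhg, oroz.
deg(yafm) = 6; N(yafm) = {dlly, ktoa, atyv, tdgd, fcem, sjcy}.
deg(v) = 6 for all v (|V|=13); strongly regular (13,6,2,3).
Distinct eigenvalues (to 6 d.p.): [6.0, 1.302776, -2.302776].
Lovász (edge-transitive): ϑ = −13·(-sqrt(13)/2 - 1/2)/((6)−(-sqrt(13)/2 - 1/2)) = sqrt(13).
ϑ(G) ≈ 3.60555128.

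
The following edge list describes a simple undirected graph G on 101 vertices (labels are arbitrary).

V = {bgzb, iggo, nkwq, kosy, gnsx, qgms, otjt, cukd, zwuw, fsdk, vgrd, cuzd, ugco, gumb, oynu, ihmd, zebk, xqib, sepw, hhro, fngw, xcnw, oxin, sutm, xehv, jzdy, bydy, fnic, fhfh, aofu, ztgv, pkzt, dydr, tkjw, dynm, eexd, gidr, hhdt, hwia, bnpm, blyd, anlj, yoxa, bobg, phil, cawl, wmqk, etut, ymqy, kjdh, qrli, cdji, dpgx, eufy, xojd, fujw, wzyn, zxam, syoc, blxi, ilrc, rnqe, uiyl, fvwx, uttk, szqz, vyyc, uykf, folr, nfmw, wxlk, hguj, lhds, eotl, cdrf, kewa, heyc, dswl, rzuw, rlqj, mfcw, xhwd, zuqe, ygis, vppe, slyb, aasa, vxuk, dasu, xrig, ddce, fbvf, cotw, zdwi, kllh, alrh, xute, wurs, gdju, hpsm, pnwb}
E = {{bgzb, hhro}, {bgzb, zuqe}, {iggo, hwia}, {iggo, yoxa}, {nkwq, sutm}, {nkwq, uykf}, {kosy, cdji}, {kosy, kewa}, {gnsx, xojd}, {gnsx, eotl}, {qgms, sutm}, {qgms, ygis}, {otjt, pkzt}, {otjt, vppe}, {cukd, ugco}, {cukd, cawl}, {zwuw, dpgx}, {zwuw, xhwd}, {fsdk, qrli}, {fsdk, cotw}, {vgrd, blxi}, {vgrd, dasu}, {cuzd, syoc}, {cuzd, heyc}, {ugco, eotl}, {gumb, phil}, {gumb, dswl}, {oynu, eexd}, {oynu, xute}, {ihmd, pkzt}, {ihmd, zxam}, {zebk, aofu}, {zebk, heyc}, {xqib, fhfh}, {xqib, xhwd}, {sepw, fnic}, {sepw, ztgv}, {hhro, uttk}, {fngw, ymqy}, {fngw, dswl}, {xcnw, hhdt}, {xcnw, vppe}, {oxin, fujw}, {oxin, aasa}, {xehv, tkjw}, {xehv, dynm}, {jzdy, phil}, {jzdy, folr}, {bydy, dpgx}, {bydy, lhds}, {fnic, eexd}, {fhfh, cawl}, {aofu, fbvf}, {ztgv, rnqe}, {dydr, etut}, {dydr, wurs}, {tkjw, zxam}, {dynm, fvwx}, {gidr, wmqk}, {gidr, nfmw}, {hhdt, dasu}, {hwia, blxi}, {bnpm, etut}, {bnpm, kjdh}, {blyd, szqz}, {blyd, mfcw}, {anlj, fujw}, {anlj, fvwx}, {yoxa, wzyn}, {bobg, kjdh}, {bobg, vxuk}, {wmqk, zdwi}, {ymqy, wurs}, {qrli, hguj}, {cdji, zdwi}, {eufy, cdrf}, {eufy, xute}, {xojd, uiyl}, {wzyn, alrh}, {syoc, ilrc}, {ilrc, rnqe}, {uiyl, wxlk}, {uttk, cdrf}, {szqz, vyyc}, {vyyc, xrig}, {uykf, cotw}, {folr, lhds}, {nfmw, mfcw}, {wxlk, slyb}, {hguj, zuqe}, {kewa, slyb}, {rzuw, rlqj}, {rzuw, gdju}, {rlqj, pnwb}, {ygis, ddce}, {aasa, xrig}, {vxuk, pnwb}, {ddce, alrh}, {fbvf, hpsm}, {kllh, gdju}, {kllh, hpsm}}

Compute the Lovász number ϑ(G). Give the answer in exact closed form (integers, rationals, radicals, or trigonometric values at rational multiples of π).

101*cos(pi/101)/(cos(pi/101) + 1)

deg(sutm) = 2; N(sutm) = {nkwq, qgms}.
N(wurs) = {dydr, ymqy}, |N(wurs)| = 2.
N(zwuw) = {dpgx, xhwd}, |N(zwuw)| = 2.
N(vppe) = {otjt, xcnw}, |N(vppe)| = 2.
G on 101 vertices is 2-regular; the odd cycle C_{101}.
A has 51 distinct eigenvalues ≈ [2.0, 1.996131, 1.98454, 1.96527, 1.938398, 1.904026, 1.862288, 1.813345, 1.757387, 1.694629, 1.625316, 1.549714, 1.468117, 1.38084, 1.288221, 1.190618, 1.088408, 0.981988, 0.871769, 0.758177, 0.641652, 0.522644, 0.401614, 0.279031, 0.155368, 0.031104, -0.093281, -0.217304, -0.340487, -0.462353, -0.582429, -0.700253, -0.815367, -0.927327, -1.035699, -1.140065, -1.240019, -1.335176, -1.425168, -1.509646, -1.588283, -1.660776, -1.726843, -1.78623, -1.838706, -1.884069, -1.922142, -1.952779, -1.975861, -1.991299, -1.999033].
With N=101: ϑ(G) = 101·(-(-1)*2*cos(pi/101))/(2−(-2*cos(pi/101))) = 101*cos(pi/101)/(cos(pi/101) + 1).
ϑ(G) ≈ 50.487783.
α=50, χ(Ḡ)=51; ϑ=101*cos(pi/101)/(cos(pi/101) + 1) lies between (both strict).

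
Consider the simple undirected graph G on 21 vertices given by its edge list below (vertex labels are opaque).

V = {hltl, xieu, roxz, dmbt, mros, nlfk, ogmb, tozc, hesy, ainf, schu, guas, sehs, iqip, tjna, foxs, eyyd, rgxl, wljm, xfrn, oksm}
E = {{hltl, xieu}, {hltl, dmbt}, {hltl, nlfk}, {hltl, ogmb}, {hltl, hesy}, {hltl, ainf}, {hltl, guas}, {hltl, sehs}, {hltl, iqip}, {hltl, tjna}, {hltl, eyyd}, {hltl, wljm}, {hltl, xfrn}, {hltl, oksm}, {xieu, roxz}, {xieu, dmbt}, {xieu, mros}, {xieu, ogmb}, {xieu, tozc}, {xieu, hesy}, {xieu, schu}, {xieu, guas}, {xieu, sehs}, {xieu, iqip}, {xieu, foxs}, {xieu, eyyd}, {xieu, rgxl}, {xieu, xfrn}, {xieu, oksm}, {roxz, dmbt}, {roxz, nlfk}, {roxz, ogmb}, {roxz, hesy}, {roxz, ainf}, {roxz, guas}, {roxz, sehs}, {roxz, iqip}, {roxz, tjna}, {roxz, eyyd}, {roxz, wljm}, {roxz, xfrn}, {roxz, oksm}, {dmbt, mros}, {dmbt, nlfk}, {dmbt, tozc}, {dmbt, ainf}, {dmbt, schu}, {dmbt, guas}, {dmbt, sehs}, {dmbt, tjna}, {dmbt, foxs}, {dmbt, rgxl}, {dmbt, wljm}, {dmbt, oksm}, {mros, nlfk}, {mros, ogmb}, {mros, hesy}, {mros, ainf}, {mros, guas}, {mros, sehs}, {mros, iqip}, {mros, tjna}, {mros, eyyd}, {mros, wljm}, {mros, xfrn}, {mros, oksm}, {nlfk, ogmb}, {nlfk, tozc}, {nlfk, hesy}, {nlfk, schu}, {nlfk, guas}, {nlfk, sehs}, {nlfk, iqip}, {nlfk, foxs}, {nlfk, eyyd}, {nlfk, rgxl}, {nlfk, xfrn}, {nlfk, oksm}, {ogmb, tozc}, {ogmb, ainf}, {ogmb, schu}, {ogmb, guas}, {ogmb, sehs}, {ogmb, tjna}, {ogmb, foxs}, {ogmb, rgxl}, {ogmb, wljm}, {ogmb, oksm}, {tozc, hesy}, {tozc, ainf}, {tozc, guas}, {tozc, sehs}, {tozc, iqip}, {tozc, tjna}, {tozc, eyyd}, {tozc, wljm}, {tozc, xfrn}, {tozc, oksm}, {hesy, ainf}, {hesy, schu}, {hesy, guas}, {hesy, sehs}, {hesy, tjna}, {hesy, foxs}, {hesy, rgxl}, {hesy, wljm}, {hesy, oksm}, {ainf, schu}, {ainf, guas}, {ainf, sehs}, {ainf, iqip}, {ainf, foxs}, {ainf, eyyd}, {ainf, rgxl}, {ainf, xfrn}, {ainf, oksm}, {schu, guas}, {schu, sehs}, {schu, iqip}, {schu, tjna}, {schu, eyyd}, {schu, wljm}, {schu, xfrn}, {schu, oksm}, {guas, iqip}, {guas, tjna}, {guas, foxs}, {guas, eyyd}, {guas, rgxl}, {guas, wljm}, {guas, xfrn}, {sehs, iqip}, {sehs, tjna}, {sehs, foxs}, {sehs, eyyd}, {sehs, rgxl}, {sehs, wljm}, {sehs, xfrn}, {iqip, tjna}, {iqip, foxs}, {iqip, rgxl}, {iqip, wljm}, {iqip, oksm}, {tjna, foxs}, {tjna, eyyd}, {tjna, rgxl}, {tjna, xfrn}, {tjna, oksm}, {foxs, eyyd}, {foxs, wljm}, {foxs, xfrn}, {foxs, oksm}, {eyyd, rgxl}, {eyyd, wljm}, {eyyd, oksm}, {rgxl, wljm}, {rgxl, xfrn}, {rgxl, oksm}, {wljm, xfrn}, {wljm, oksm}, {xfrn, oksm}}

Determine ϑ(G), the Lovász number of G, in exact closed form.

7

Vertex ogmb has 15 neighbors: hltl, xieu, roxz, mros, nlfk, tozc, ainf, schu, guas, sehs, tjna, foxs, rgxl, wljm, oksm.
Vertex dmbt has 15 neighbors: hltl, xieu, roxz, mros, nlfk, tozc, ainf, schu, guas, sehs, tjna, foxs, rgxl, wljm, oksm.
N(ainf) = {hltl, roxz, dmbt, mros, ogmb, tozc, hesy, schu, guas, sehs, iqip, foxs, eyyd, rgxl, xfrn, oksm}, |N(ainf)| = 16.
Vertex eyyd has 15 neighbors: hltl, xieu, roxz, mros, nlfk, tozc, ainf, schu, guas, sehs, tjna, foxs, rgxl, wljm, oksm.
4 parts of sizes [7, 6, 5, 3]; α(G) = 7 = ϑ (perfect).
≈ 7.000000 (to 6 d.p.).
α=7, χ(Ḡ)=7; ϑ=7 lies between (collapsed).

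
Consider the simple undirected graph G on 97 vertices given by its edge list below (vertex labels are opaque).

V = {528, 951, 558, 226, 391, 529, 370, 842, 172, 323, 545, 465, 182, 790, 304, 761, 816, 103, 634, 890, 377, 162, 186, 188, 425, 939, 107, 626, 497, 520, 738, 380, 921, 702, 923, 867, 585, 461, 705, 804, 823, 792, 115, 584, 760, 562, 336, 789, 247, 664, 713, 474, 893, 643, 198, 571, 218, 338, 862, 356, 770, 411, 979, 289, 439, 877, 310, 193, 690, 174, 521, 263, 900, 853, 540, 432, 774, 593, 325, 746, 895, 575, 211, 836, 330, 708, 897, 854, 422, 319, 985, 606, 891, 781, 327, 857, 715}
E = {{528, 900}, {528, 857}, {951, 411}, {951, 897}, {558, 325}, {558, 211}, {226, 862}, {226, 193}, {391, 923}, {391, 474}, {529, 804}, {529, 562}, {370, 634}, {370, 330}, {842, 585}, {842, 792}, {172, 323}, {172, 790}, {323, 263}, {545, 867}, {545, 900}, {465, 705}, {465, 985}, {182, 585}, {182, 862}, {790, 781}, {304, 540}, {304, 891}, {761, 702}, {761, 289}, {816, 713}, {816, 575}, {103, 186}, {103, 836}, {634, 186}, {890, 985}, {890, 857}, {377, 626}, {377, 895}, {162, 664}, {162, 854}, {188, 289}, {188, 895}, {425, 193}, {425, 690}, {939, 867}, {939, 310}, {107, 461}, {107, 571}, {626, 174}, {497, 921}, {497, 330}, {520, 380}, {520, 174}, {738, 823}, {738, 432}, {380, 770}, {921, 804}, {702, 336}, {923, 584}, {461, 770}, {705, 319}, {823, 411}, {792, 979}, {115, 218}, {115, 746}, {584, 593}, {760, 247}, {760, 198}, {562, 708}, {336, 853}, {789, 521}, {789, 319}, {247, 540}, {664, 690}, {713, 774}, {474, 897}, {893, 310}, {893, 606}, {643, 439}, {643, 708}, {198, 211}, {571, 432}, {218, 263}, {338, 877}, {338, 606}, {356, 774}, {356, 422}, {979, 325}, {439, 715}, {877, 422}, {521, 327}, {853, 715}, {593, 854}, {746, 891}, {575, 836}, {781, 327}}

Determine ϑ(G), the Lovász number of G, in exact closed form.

97*cos(pi/97)/(cos(pi/97) + 1)

deg(842) = 2; N(842) = {585, 792}.
Vertex 304 has 2 neighbors: 540, 891.
N(715) = {439, 853}, |N(715)| = 2.
deg(606) = 2; N(606) = {893, 338}.
Regular of degree 2 on 97 vertices: a single 97-cycle (edge-transitive).
spec(A) ≈ [2.0, 1.9958, 1.9832, 1.9624, 1.9332, 1.896, 1.8508, 1.7979, 1.7374, 1.6697, 1.5949, 1.5134, 1.4256, 1.3318, 1.2325, 1.1279, 1.0186, 0.9051, 0.7878, 0.6671, 0.5437, 0.4179, 0.2905, 0.1618, 0.0324, -0.0971, -0.2262, -0.3544, -0.481, -0.6057, -0.7278, -0.8469, -0.9624, -1.0738, -1.1808, -1.2828, -1.3794, -1.4703, -1.555, -1.6331, -1.7044, -1.7686, -1.8253, -1.8744, -1.9156, -1.9488, -1.9738, -1.9906, -1.999] (distinct, 4 d.p.).
λ_max=2, λ_min=-2*cos(pi/97); ϑ = −97·λ_min/(λ_max−λ_min) = 97*cos(pi/97)/(cos(pi/97) + 1).
ϑ(G) ≈ 48.487279.
Lovász sandwich 48 ≤ 97*cos(pi/97)/(cos(pi/97) + 1) ≤ 49: both strict.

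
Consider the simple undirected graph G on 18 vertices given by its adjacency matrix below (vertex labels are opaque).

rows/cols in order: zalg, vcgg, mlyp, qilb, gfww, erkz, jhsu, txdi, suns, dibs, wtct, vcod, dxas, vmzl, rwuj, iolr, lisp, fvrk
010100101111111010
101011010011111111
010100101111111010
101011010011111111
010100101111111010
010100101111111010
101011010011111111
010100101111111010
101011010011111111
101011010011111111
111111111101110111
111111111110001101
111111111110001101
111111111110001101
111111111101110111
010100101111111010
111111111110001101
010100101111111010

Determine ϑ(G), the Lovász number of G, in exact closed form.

7

deg(vcgg) = 13; N(vcgg) = {zalg, mlyp, gfww, erkz, txdi, wtct, vcod, dxas, vmzl, rwuj, iolr, lisp, fvrk}.
N(jhsu) = {zalg, mlyp, gfww, erkz, txdi, wtct, vcod, dxas, vmzl, rwuj, iolr, lisp, fvrk}, |N(jhsu)| = 13.
N(txdi) = {vcgg, qilb, jhsu, suns, dibs, wtct, vcod, dxas, vmzl, rwuj, lisp}, |N(txdi)| = 11.
N(rwuj) = {zalg, vcgg, mlyp, qilb, gfww, erkz, jhsu, txdi, suns, dibs, vcod, dxas, vmzl, iolr, lisp, fvrk}, |N(rwuj)| = 16.
K_{7,5,4,2} (perfect); ϑ(G) = α(G) = max{7,5,4,2} = 7.
Numerically 7.0000.
Check 7 ≤ 7 ≤ 7: collapsed.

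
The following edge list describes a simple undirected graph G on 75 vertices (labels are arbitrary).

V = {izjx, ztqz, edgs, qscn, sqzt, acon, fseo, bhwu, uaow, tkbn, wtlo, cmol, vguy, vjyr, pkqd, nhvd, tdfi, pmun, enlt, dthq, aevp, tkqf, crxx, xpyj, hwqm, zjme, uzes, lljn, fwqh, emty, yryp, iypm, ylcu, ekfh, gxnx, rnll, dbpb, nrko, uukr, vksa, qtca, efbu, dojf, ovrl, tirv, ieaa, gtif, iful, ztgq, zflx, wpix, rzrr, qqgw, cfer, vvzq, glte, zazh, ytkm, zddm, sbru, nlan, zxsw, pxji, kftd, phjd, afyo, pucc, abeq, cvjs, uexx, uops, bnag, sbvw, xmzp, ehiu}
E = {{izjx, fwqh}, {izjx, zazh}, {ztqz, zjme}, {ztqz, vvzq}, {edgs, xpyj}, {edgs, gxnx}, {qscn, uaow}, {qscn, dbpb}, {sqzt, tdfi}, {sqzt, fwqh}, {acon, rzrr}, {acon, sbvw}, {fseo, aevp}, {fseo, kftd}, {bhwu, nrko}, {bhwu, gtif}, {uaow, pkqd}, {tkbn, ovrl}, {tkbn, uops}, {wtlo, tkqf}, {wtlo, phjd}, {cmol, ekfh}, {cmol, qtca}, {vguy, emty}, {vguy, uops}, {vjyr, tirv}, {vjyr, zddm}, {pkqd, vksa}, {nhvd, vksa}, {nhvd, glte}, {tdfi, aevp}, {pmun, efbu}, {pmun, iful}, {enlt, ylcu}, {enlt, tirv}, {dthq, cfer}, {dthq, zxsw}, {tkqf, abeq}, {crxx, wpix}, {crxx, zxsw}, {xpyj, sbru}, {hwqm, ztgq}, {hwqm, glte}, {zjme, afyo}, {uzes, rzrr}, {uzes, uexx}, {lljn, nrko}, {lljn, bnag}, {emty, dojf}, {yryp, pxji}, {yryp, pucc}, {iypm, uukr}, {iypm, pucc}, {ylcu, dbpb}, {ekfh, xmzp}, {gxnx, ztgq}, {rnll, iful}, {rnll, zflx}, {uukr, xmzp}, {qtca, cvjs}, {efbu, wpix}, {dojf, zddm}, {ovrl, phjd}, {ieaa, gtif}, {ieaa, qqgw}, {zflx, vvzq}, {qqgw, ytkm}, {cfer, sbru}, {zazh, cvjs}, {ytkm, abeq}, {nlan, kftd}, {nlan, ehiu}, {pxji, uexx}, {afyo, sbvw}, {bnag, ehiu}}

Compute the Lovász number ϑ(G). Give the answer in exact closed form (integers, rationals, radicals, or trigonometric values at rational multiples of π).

75*cos(pi/75)/(cos(pi/75) + 1)

deg(nrko) = 2; N(nrko) = {bhwu, lljn}.
N(dojf) = {emty, zddm}, |N(dojf)| = 2.
Vertex fwqh has 2 neighbors: izjx, sqzt.
Vertex pxji has 2 neighbors: yryp, uexx.
deg(v) = 2 for all v (|V|=75); connected 2-regular on 75 ⇒ C_{75}.
Distinct eigenvalues (to 3 d.p.): [2.0, 1.993, 1.972, 1.937, 1.889, 1.827, 1.753, 1.666, 1.567, 1.458, 1.338, 1.209, 1.072, 0.927, 0.775, 0.618, 0.457, 0.292, 0.126, -0.042, -0.209, -0.375, -0.538, -0.697, -0.852, -1.0, -1.141, -1.275, -1.399, -1.514, -1.618, -1.711, -1.791, -1.86, -1.915, -1.956, -1.984, -1.998].
ϑ = −N·λ_min/(λ_max−λ_min) = −75·(-2*cos(pi/75))/(2−(-2*cos(pi/75))) = 75*cos(pi/75)/(cos(pi/75) + 1).
≈ 37.483545848 (to 9 d.p.).
Check 37 ≤ 75*cos(pi/75)/(cos(pi/75) + 1) ≤ 38: both strict.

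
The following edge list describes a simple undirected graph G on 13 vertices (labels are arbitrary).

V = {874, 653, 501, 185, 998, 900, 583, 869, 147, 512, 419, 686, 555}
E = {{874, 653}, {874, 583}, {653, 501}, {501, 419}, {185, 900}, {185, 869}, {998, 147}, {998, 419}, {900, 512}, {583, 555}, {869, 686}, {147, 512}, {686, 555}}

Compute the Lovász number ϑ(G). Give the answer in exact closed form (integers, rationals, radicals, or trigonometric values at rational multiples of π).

Vertex 874 has 2 neighbors: 653, 583.
N(419) = {501, 998}, |N(419)| = 2.
Vertex 653 has 2 neighbors: 874, 501.
Vertex 686 has 2 neighbors: 869, 555.
Regular of degree 2 on 13 vertices: a single 13-cycle (edge-transitive).
Distinct eigenvalues (to 3 d.p.): [2.0, 1.771, 1.136, 0.241, -0.709, -1.497, -1.942].
λ_max=2, λ_min=-2*cos(pi/13); ϑ = −13·λ_min/(λ_max−λ_min) = 13*cos(pi/13)/(cos(pi/13) + 1).
ϑ(G) ≈ 6.40416856.
Sandwich: α(G)=6 ≤ ϑ(G)=13*cos(pi/13)/(cos(pi/13) + 1) ≤ χ(Ḡ)=7 (both strict).

13*cos(pi/13)/(cos(pi/13) + 1)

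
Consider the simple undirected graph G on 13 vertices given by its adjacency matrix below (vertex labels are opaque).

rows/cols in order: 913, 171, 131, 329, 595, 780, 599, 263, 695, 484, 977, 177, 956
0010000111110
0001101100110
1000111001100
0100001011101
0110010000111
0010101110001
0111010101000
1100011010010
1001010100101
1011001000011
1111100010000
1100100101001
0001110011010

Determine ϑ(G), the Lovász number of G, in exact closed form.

Vertex 171 has 6 neighbors: 329, 595, 599, 263, 977, 177.
N(695) = {913, 329, 780, 263, 977, 956}, |N(695)| = 6.
deg(177) = 6; N(177) = {913, 171, 595, 263, 484, 956}.
deg(977) = 6; N(977) = {913, 171, 131, 329, 595, 695}.
13-vertex 6-regular graph: SR(13,6,2,3) — a Paley graph.
The 3 distinct eigenvalues: [6.0, 1.303, -2.303].
Lovász: ϑ = −13(-sqrt(13)/2 - 1/2)/(6+-(-sqrt(13)/2 - 1/2)) = sqrt(13).
≈ 3.60555128 (to 8 d.p.).

sqrt(13)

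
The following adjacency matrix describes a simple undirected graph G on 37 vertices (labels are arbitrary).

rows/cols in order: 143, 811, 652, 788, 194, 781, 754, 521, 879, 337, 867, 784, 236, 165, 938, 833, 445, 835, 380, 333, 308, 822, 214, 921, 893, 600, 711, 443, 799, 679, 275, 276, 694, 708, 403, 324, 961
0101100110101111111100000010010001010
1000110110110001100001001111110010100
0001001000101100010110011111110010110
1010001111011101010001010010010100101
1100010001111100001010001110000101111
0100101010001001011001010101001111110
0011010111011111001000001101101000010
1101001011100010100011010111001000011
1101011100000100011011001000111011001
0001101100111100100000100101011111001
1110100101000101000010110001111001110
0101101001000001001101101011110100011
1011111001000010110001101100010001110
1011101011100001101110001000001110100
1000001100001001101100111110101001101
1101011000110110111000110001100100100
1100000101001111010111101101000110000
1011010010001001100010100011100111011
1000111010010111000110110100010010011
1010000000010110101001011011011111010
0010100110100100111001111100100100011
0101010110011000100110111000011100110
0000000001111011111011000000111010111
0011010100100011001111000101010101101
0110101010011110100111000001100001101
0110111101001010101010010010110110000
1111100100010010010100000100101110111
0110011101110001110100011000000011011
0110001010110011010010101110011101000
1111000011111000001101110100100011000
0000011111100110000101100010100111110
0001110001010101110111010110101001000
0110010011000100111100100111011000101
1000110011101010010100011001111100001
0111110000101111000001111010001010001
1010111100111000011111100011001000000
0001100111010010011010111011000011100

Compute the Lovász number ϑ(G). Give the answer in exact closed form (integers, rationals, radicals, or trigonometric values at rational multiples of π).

sqrt(37)

N(652) = {788, 754, 867, 236, 165, 835, 333, 308, 921, 893, 600, 711, 443, 799, 679, 694, 403, 324}, |N(652)| = 18.
Vertex 679 has 18 neighbors: 143, 811, 652, 788, 879, 337, 867, 784, 236, 380, 333, 822, 214, 921, 600, 799, 694, 708.
N(822) = {811, 788, 781, 521, 879, 784, 236, 445, 333, 308, 214, 921, 893, 679, 275, 276, 403, 324}, |N(822)| = 18.
deg(443) = 18; N(443) = {811, 652, 781, 754, 521, 337, 867, 784, 833, 445, 835, 333, 921, 893, 694, 708, 324, 961}.
Every vertex has degree 18 (N=37); SR(37,18,8,9) — a Paley graph.
A has 3 distinct eigenvalues ≈ [18.0, 2.541381, -3.541381].
λ_max=18, λ_min=-sqrt(37)/2 - 1/2; ϑ = −37·λ_min/(λ_max−λ_min) = sqrt(37).
Numerically 6.08276.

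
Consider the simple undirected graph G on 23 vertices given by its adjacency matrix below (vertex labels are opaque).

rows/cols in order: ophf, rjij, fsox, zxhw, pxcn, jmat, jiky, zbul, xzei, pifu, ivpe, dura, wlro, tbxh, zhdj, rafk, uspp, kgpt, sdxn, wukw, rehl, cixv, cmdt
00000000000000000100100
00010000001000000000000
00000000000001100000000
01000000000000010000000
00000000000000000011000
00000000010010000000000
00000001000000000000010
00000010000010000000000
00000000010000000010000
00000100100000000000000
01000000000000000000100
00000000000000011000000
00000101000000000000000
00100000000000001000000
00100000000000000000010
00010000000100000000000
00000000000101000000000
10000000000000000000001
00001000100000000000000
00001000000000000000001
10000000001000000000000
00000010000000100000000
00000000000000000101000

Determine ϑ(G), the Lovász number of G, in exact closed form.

Vertex rjij has 2 neighbors: zxhw, ivpe.
deg(ophf) = 2; N(ophf) = {kgpt, rehl}.
deg(xzei) = 2; N(xzei) = {pifu, sdxn}.
Vertex kgpt has 2 neighbors: ophf, cmdt.
2-regular, N=23; the odd cycle C_{23}.
A has 12 distinct eigenvalues ≈ [2.0, 1.92583, 1.70884, 1.36511, 0.92013, 0.40691, -0.13648, -0.66976, -1.15336, -1.55142, -1.83442, -1.98137].
−23·(-2*cos(pi/23)) / ((2)−(-2*cos(pi/23))) = 23*cos(pi/23)/(cos(pi/23) + 1) = ϑ(G).
≈ 11.446194 (to 6 d.p.).
Check 11 ≤ 23*cos(pi/23)/(cos(pi/23) + 1) ≤ 12: both strict.

23*cos(pi/23)/(cos(pi/23) + 1)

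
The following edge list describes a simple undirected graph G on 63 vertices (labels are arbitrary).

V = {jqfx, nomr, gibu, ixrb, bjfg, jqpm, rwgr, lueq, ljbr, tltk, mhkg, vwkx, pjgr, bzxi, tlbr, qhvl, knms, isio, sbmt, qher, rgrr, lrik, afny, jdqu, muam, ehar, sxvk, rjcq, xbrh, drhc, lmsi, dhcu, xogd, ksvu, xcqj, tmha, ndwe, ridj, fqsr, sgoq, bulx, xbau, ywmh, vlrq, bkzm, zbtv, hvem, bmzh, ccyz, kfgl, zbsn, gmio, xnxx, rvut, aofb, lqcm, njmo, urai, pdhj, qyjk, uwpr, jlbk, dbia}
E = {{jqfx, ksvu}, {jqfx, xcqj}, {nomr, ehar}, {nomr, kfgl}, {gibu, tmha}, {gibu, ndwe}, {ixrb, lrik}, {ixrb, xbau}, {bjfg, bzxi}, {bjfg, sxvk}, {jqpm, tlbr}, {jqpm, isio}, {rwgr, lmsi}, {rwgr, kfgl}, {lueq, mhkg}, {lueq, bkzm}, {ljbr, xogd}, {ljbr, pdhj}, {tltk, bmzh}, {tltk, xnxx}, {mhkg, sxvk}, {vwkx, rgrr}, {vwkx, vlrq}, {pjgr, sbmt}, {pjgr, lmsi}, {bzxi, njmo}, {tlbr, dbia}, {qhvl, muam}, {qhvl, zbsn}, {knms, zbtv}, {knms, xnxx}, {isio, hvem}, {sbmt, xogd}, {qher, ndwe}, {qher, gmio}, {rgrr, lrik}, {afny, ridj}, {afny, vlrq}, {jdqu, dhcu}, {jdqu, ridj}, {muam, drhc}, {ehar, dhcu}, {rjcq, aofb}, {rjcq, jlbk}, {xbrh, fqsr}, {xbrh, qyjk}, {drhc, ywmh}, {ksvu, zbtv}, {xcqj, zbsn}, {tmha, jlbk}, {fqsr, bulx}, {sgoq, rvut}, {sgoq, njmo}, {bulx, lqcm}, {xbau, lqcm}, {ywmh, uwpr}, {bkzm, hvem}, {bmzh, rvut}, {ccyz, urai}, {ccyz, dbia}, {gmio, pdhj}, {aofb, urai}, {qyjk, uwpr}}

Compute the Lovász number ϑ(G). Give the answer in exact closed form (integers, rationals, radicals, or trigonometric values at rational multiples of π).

deg(urai) = 2; N(urai) = {ccyz, aofb}.
N(zbtv) = {knms, ksvu}, |N(zbtv)| = 2.
N(jqfx) = {ksvu, xcqj}, |N(jqfx)| = 2.
deg(aofb) = 2; N(aofb) = {rjcq, urai}.
Every vertex has degree 2 (N=63); this is C_{63}, the 63-cycle.
The 32 distinct eigenvalues: [2.0, 1.99, 1.96, 1.911, 1.843, 1.756, 1.652, 1.532, 1.396, 1.247, 1.085, 0.912, 0.731, 0.542, 0.347, 0.149, -0.05, -0.249, -0.445, -0.637, -0.823, -1.0, -1.167, -1.323, -1.466, -1.594, -1.707, -1.802, -1.879, -1.938, -1.978, -1.998].
ϑ = −N·λ_min/(λ_max−λ_min) = −63·(-2*cos(pi/63))/(2−(-2*cos(pi/63))) = 63*cos(pi/63)/(cos(pi/63) + 1).
= 31.480409333… (decimal).
31 ≤ 63*cos(pi/63)/(cos(pi/63) + 1) ≤ 32: both strict.

63*cos(pi/63)/(cos(pi/63) + 1)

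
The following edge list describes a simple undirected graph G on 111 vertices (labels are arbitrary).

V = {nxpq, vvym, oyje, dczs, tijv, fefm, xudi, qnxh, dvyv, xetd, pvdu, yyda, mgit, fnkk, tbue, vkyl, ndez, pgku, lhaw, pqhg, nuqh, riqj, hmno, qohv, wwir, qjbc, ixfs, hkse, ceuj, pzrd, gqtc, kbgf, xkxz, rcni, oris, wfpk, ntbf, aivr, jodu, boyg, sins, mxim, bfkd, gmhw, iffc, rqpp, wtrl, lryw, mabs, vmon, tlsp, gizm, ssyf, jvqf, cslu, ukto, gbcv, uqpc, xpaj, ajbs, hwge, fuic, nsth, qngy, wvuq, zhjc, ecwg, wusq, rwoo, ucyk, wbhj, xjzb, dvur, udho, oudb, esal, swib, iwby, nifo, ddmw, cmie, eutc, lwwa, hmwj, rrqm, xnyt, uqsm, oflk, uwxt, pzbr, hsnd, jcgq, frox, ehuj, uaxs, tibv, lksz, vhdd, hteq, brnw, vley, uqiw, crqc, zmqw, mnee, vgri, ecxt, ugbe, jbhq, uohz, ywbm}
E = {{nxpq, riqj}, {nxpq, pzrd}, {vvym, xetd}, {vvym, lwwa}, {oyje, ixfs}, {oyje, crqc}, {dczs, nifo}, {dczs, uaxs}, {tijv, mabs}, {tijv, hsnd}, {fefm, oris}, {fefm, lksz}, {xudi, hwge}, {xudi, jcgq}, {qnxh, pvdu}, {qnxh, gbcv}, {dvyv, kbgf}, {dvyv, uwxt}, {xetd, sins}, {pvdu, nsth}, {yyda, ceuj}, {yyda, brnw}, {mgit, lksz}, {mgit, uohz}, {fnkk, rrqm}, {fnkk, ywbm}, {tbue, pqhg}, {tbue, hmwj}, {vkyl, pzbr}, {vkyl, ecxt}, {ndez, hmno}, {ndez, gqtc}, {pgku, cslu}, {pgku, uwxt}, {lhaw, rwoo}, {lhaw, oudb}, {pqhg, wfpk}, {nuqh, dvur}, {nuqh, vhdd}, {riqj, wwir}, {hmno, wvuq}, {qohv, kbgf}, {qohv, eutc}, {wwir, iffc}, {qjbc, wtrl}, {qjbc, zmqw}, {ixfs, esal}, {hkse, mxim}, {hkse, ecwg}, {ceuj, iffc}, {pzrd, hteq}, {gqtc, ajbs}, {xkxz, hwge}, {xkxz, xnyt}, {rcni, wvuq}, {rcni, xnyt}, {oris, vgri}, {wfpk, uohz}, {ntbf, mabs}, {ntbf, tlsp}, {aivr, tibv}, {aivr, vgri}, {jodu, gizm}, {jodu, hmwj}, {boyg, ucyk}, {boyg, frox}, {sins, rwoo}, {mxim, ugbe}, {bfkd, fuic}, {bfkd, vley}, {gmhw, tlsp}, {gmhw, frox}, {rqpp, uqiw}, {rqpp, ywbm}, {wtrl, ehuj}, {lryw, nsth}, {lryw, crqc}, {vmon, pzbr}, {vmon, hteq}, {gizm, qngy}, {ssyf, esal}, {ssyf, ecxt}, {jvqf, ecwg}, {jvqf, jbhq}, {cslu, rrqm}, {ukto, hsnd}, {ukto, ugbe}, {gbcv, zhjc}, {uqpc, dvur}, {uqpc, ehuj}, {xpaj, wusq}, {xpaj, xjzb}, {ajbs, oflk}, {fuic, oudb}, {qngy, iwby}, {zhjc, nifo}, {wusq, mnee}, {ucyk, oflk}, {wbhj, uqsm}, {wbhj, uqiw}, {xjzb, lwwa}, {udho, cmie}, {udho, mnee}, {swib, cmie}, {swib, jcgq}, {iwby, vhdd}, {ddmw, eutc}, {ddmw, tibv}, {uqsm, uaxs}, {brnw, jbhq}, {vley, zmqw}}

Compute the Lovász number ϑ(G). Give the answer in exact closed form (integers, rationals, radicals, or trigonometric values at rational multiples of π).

111*cos(pi/111)/(cos(pi/111) + 1)

Vertex mnee has 2 neighbors: wusq, udho.
N(wfpk) = {pqhg, uohz}, |N(wfpk)| = 2.
Vertex ukto has 2 neighbors: hsnd, ugbe.
deg(gqtc) = 2; N(gqtc) = {ndez, ajbs}.
deg(v) = 2 for all v (|V|=111); the odd cycle C_{111}.
Distinct eigenvalues (to 3 d.p.): [2.0, 1.997, 1.987, 1.971, 1.949, 1.92, 1.886, 1.845, 1.798, 1.746, 1.688, 1.625, 1.556, 1.482, 1.404, 1.321, 1.234, 1.143, 1.049, 0.951, 0.85, 0.746, 0.64, 0.531, 0.421, 0.31, 0.198, 0.085, -0.028, -0.141, -0.254, -0.366, -0.477, -0.586, -0.693, -0.798, -0.9, -1.0, -1.096, -1.189, -1.278, -1.363, -1.444, -1.52, -1.591, -1.657, -1.718, -1.773, -1.822, -1.866, -1.904, -1.935, -1.961, -1.98, -1.993, -1.999].
ϑ = −N·λ_min/(λ_max−λ_min) = −111·(-2*cos(pi/111))/(2−(-2*cos(pi/111))) = 111*cos(pi/111)/(cos(pi/111) + 1).
ϑ(G) ≈ 55.48888.
55 ≤ 111*cos(pi/111)/(cos(pi/111) + 1) ≤ 56: both strict.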